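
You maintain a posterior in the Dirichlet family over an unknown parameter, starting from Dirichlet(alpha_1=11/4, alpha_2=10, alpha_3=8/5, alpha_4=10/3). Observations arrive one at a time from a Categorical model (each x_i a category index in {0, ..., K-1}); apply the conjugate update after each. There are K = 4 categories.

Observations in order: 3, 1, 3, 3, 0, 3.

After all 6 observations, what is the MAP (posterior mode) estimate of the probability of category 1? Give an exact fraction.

600/1181

obs 1: x=3 → posterior Dirichlet(11/4, 10, 8/5, 13/3)
obs 2: x=1 → posterior Dirichlet(11/4, 11, 8/5, 13/3)
obs 3: x=3 → posterior Dirichlet(11/4, 11, 8/5, 16/3)
obs 4: x=3 → posterior Dirichlet(11/4, 11, 8/5, 19/3)
obs 5: x=0 → posterior Dirichlet(15/4, 11, 8/5, 19/3)
obs 6: x=3 → posterior Dirichlet(15/4, 11, 8/5, 22/3)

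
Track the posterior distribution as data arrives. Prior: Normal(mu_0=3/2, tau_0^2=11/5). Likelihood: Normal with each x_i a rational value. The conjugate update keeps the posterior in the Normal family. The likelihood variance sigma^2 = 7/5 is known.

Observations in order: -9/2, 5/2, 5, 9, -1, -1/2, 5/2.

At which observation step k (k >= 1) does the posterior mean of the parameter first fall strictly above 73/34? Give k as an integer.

k = 4

obs 1: x=-9/2 → posterior Normal(-13/6, 77/90)
obs 2: x=5/2 → posterior Normal(-23/58, 77/145)
obs 3: x=5 → posterior Normal(87/80, 77/200)
obs 4: x=9 → posterior Normal(95/34, 77/255)
obs 5: x=-1 → posterior Normal(263/124, 77/310)
obs 6: x=-1/2 → posterior Normal(126/73, 77/365)
obs 7: x=5/2 → posterior Normal(307/168, 11/60)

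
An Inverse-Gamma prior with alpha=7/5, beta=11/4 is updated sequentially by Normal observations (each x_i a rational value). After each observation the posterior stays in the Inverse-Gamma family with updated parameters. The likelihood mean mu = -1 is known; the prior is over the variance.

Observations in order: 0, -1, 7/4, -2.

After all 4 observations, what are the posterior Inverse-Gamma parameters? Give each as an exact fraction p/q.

obs 1: x=0 → posterior Inverse-Gamma(19/10, 13/4)
obs 2: x=-1 → posterior Inverse-Gamma(12/5, 13/4)
obs 3: x=7/4 → posterior Inverse-Gamma(29/10, 225/32)
obs 4: x=-2 → posterior Inverse-Gamma(17/5, 241/32)

alpha=17/5, beta=241/32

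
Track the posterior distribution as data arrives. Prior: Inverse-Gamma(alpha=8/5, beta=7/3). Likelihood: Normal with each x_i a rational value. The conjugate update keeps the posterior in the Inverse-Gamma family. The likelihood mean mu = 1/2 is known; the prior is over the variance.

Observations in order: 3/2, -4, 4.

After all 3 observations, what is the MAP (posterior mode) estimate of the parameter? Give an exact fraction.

obs 1: x=3/2 → posterior Inverse-Gamma(21/10, 17/6)
obs 2: x=-4 → posterior Inverse-Gamma(13/5, 311/24)
obs 3: x=4 → posterior Inverse-Gamma(31/10, 229/12)

1145/246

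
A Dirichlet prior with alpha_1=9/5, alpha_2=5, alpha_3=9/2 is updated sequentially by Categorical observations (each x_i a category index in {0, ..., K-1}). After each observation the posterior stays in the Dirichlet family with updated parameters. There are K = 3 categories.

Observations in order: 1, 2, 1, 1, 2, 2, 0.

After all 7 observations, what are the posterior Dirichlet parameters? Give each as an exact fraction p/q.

alpha_1=14/5, alpha_2=8, alpha_3=15/2

obs 1: x=1 → posterior Dirichlet(9/5, 6, 9/2)
obs 2: x=2 → posterior Dirichlet(9/5, 6, 11/2)
obs 3: x=1 → posterior Dirichlet(9/5, 7, 11/2)
obs 4: x=1 → posterior Dirichlet(9/5, 8, 11/2)
obs 5: x=2 → posterior Dirichlet(9/5, 8, 13/2)
obs 6: x=2 → posterior Dirichlet(9/5, 8, 15/2)
obs 7: x=0 → posterior Dirichlet(14/5, 8, 15/2)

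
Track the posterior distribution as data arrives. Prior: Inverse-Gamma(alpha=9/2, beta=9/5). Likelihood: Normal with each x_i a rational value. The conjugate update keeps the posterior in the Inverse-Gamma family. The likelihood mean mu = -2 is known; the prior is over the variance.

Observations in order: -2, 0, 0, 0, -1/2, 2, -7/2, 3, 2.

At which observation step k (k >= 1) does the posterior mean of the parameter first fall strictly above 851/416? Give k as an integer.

obs 1: x=-2 → posterior Inverse-Gamma(5, 9/5)
obs 2: x=0 → posterior Inverse-Gamma(11/2, 19/5)
obs 3: x=0 → posterior Inverse-Gamma(6, 29/5)
obs 4: x=0 → posterior Inverse-Gamma(13/2, 39/5)
obs 5: x=-1/2 → posterior Inverse-Gamma(7, 357/40)
obs 6: x=2 → posterior Inverse-Gamma(15/2, 677/40)
obs 7: x=-7/2 → posterior Inverse-Gamma(8, 361/20)
obs 8: x=3 → posterior Inverse-Gamma(17/2, 611/20)
obs 9: x=2 → posterior Inverse-Gamma(9, 771/20)

k = 6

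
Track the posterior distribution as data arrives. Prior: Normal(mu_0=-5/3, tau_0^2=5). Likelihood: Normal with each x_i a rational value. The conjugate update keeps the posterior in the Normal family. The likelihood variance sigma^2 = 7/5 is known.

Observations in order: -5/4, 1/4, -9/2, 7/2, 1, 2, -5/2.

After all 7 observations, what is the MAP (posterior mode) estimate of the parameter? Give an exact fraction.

obs 1: x=-5/4 → posterior Normal(-515/384, 35/32)
obs 2: x=1/4 → posterior Normal(-110/171, 35/57)
obs 3: x=-9/2 → posterior Normal(-895/492, 35/82)
obs 4: x=7/2 → posterior Normal(-185/321, 35/107)
obs 5: x=1 → posterior Normal(-5/18, 35/132)
obs 6: x=2 → posterior Normal(40/471, 35/157)
obs 7: x=-5/2 → posterior Normal(-295/1092, 5/26)

-295/1092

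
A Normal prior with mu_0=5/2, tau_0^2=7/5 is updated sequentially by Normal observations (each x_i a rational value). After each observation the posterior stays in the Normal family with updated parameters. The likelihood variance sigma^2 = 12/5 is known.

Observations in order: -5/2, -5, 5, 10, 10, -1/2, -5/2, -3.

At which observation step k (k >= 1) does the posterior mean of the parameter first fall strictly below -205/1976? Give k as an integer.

k = 2

obs 1: x=-5/2 → posterior Normal(25/38, 84/95)
obs 2: x=-5 → posterior Normal(-45/52, 42/65)
obs 3: x=5 → posterior Normal(25/66, 28/55)
obs 4: x=10 → posterior Normal(33/16, 21/50)
obs 5: x=10 → posterior Normal(305/94, 84/235)
obs 6: x=-1/2 → posterior Normal(149/54, 14/45)
obs 7: x=-5/2 → posterior Normal(263/122, 84/305)
obs 8: x=-3 → posterior Normal(13/8, 21/85)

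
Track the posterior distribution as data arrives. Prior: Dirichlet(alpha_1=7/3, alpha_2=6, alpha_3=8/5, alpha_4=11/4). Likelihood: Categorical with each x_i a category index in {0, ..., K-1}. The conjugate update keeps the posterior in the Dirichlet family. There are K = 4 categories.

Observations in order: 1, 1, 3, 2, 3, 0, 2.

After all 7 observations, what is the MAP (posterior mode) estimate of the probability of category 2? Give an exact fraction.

156/941

obs 1: x=1 → posterior Dirichlet(7/3, 7, 8/5, 11/4)
obs 2: x=1 → posterior Dirichlet(7/3, 8, 8/5, 11/4)
obs 3: x=3 → posterior Dirichlet(7/3, 8, 8/5, 15/4)
obs 4: x=2 → posterior Dirichlet(7/3, 8, 13/5, 15/4)
obs 5: x=3 → posterior Dirichlet(7/3, 8, 13/5, 19/4)
obs 6: x=0 → posterior Dirichlet(10/3, 8, 13/5, 19/4)
obs 7: x=2 → posterior Dirichlet(10/3, 8, 18/5, 19/4)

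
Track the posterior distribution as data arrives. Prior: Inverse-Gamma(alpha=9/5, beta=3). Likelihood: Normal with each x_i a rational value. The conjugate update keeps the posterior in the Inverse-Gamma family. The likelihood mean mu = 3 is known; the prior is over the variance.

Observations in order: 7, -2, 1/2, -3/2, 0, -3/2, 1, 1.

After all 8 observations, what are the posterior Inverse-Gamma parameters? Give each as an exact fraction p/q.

obs 1: x=7 → posterior Inverse-Gamma(23/10, 11)
obs 2: x=-2 → posterior Inverse-Gamma(14/5, 47/2)
obs 3: x=1/2 → posterior Inverse-Gamma(33/10, 213/8)
obs 4: x=-3/2 → posterior Inverse-Gamma(19/5, 147/4)
obs 5: x=0 → posterior Inverse-Gamma(43/10, 165/4)
obs 6: x=-3/2 → posterior Inverse-Gamma(24/5, 411/8)
obs 7: x=1 → posterior Inverse-Gamma(53/10, 427/8)
obs 8: x=1 → posterior Inverse-Gamma(29/5, 443/8)

alpha=29/5, beta=443/8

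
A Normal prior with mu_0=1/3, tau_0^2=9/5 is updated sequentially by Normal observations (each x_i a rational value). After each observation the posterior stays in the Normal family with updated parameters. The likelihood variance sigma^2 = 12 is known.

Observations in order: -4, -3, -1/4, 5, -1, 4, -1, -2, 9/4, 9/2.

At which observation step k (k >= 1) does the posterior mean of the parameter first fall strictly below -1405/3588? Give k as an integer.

obs 1: x=-4 → posterior Normal(-16/69, 36/23)
obs 2: x=-3 → posterior Normal(-43/78, 18/13)
obs 3: x=-1/4 → posterior Normal(-181/348, 36/29)
obs 4: x=5 → posterior Normal(-1/384, 9/8)
obs 5: x=-1 → posterior Normal(-37/420, 36/35)
obs 6: x=4 → posterior Normal(107/456, 18/19)
obs 7: x=-1 → posterior Normal(71/492, 36/41)
obs 8: x=-2 → posterior Normal(-1/528, 9/11)
obs 9: x=9/4 → posterior Normal(20/141, 36/47)
obs 10: x=9/2 → posterior Normal(121/300, 18/25)

k = 2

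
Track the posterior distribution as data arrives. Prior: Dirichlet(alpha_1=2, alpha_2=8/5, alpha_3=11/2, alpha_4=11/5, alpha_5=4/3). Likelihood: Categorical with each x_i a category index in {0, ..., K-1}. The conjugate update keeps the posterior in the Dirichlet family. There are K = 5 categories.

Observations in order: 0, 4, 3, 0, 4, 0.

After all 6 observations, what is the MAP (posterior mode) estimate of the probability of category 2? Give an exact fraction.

135/409

obs 1: x=0 → posterior Dirichlet(3, 8/5, 11/2, 11/5, 4/3)
obs 2: x=4 → posterior Dirichlet(3, 8/5, 11/2, 11/5, 7/3)
obs 3: x=3 → posterior Dirichlet(3, 8/5, 11/2, 16/5, 7/3)
obs 4: x=0 → posterior Dirichlet(4, 8/5, 11/2, 16/5, 7/3)
obs 5: x=4 → posterior Dirichlet(4, 8/5, 11/2, 16/5, 10/3)
obs 6: x=0 → posterior Dirichlet(5, 8/5, 11/2, 16/5, 10/3)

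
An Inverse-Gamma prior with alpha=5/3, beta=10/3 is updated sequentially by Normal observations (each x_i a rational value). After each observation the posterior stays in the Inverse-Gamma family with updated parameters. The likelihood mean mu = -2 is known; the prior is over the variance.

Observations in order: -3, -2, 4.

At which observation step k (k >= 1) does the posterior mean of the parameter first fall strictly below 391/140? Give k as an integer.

k = 2

obs 1: x=-3 → posterior Inverse-Gamma(13/6, 23/6)
obs 2: x=-2 → posterior Inverse-Gamma(8/3, 23/6)
obs 3: x=4 → posterior Inverse-Gamma(19/6, 131/6)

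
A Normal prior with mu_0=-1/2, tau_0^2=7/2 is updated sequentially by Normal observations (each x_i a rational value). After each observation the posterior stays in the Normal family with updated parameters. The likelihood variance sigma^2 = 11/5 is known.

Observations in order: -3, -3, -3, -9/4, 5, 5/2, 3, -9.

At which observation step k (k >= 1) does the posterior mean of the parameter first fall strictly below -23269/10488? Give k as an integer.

k = 2

obs 1: x=-3 → posterior Normal(-116/57, 77/57)
obs 2: x=-3 → posterior Normal(-221/92, 77/92)
obs 3: x=-3 → posterior Normal(-326/127, 77/127)
obs 4: x=-9/4 → posterior Normal(-1619/648, 77/162)
obs 5: x=5 → posterior Normal(-919/788, 77/197)
obs 6: x=5/2 → posterior Normal(-569/928, 77/232)
obs 7: x=3 → posterior Normal(-149/1068, 77/267)
obs 8: x=-9 → posterior Normal(-1409/1208, 77/302)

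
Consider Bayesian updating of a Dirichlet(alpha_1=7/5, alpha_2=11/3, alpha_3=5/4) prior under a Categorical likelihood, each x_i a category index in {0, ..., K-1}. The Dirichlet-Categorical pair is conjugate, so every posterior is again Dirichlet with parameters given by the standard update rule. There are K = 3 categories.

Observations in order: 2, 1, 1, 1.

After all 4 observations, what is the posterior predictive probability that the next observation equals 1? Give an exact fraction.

obs 1: x=2 → posterior Dirichlet(7/5, 11/3, 9/4)
obs 2: x=1 → posterior Dirichlet(7/5, 14/3, 9/4)
obs 3: x=1 → posterior Dirichlet(7/5, 17/3, 9/4)
obs 4: x=1 → posterior Dirichlet(7/5, 20/3, 9/4)

400/619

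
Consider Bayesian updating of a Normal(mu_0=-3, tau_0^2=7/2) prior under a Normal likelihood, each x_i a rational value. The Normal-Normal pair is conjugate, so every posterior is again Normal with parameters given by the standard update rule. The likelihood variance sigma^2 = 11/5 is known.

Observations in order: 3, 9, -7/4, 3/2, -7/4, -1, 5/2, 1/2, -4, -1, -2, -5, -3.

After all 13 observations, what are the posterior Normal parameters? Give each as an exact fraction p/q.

mu_0=-19/53, tau_0^2=77/477

obs 1: x=3 → posterior Normal(13/19, 77/57)
obs 2: x=9 → posterior Normal(177/46, 77/92)
obs 3: x=-7/4 → posterior Normal(1171/508, 77/127)
obs 4: x=3/2 → posterior Normal(1381/648, 77/162)
obs 5: x=-7/4 → posterior Normal(284/197, 77/197)
obs 6: x=-1 → posterior Normal(249/232, 77/232)
obs 7: x=5/2 → posterior Normal(673/534, 77/267)
obs 8: x=1/2 → posterior Normal(177/151, 77/302)
obs 9: x=-4 → posterior Normal(214/337, 77/337)
obs 10: x=-1 → posterior Normal(179/372, 77/372)
obs 11: x=-2 → posterior Normal(109/407, 7/37)
obs 12: x=-5 → posterior Normal(-33/221, 77/442)
obs 13: x=-3 → posterior Normal(-19/53, 77/477)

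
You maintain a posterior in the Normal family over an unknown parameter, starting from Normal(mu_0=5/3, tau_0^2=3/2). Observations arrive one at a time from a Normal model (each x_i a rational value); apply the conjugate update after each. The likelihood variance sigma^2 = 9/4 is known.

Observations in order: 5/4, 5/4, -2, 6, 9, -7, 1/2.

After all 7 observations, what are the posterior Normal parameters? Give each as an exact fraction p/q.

mu_0=23/17, tau_0^2=9/34

obs 1: x=5/4 → posterior Normal(3/2, 9/10)
obs 2: x=5/4 → posterior Normal(10/7, 9/14)
obs 3: x=-2 → posterior Normal(2/3, 1/2)
obs 4: x=6 → posterior Normal(18/11, 9/22)
obs 5: x=9 → posterior Normal(36/13, 9/26)
obs 6: x=-7 → posterior Normal(22/15, 3/10)
obs 7: x=1/2 → posterior Normal(23/17, 9/34)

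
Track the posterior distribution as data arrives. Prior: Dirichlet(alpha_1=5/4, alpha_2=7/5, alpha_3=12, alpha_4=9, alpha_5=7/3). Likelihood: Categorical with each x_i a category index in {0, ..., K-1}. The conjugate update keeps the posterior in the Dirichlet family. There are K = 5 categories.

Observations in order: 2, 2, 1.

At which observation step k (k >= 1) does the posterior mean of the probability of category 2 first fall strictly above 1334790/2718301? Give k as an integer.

obs 1: x=2 → posterior Dirichlet(5/4, 7/5, 13, 9, 7/3)
obs 2: x=2 → posterior Dirichlet(5/4, 7/5, 14, 9, 7/3)
obs 3: x=1 → posterior Dirichlet(5/4, 12/5, 14, 9, 7/3)

k = 2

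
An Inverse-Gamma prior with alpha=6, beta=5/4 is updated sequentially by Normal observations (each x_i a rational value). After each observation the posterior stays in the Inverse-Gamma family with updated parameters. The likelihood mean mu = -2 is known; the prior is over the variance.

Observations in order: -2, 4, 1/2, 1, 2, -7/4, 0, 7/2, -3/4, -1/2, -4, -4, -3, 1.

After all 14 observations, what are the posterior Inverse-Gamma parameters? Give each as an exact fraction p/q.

obs 1: x=-2 → posterior Inverse-Gamma(13/2, 5/4)
obs 2: x=4 → posterior Inverse-Gamma(7, 77/4)
obs 3: x=1/2 → posterior Inverse-Gamma(15/2, 179/8)
obs 4: x=1 → posterior Inverse-Gamma(8, 215/8)
obs 5: x=2 → posterior Inverse-Gamma(17/2, 279/8)
obs 6: x=-7/4 → posterior Inverse-Gamma(9, 1117/32)
obs 7: x=0 → posterior Inverse-Gamma(19/2, 1181/32)
obs 8: x=7/2 → posterior Inverse-Gamma(10, 1665/32)
obs 9: x=-3/4 → posterior Inverse-Gamma(21/2, 845/16)
obs 10: x=-1/2 → posterior Inverse-Gamma(11, 863/16)
obs 11: x=-4 → posterior Inverse-Gamma(23/2, 895/16)
obs 12: x=-4 → posterior Inverse-Gamma(12, 927/16)
obs 13: x=-3 → posterior Inverse-Gamma(25/2, 935/16)
obs 14: x=1 → posterior Inverse-Gamma(13, 1007/16)

alpha=13, beta=1007/16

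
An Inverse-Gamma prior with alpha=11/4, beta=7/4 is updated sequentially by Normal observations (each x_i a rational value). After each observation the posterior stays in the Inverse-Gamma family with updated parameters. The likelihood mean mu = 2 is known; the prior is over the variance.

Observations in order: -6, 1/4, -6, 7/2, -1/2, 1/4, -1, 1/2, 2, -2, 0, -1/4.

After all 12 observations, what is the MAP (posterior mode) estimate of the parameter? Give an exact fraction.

obs 1: x=-6 → posterior Inverse-Gamma(13/4, 135/4)
obs 2: x=1/4 → posterior Inverse-Gamma(15/4, 1129/32)
obs 3: x=-6 → posterior Inverse-Gamma(17/4, 2153/32)
obs 4: x=7/2 → posterior Inverse-Gamma(19/4, 2189/32)
obs 5: x=-1/2 → posterior Inverse-Gamma(21/4, 2289/32)
obs 6: x=1/4 → posterior Inverse-Gamma(23/4, 1169/16)
obs 7: x=-1 → posterior Inverse-Gamma(25/4, 1241/16)
obs 8: x=1/2 → posterior Inverse-Gamma(27/4, 1259/16)
obs 9: x=2 → posterior Inverse-Gamma(29/4, 1259/16)
obs 10: x=-2 → posterior Inverse-Gamma(31/4, 1387/16)
obs 11: x=0 → posterior Inverse-Gamma(33/4, 1419/16)
obs 12: x=-1/4 → posterior Inverse-Gamma(35/4, 2919/32)

973/104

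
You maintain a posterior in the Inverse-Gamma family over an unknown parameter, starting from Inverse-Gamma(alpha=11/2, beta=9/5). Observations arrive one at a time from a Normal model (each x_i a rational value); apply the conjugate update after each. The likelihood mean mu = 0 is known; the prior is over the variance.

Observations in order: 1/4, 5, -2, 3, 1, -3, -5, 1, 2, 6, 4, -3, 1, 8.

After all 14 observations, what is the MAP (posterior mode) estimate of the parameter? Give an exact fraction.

obs 1: x=1/4 → posterior Inverse-Gamma(6, 293/160)
obs 2: x=5 → posterior Inverse-Gamma(13/2, 2293/160)
obs 3: x=-2 → posterior Inverse-Gamma(7, 2613/160)
obs 4: x=3 → posterior Inverse-Gamma(15/2, 3333/160)
obs 5: x=1 → posterior Inverse-Gamma(8, 3413/160)
obs 6: x=-3 → posterior Inverse-Gamma(17/2, 4133/160)
obs 7: x=-5 → posterior Inverse-Gamma(9, 6133/160)
obs 8: x=1 → posterior Inverse-Gamma(19/2, 6213/160)
obs 9: x=2 → posterior Inverse-Gamma(10, 6533/160)
obs 10: x=6 → posterior Inverse-Gamma(21/2, 9413/160)
obs 11: x=4 → posterior Inverse-Gamma(11, 10693/160)
obs 12: x=-3 → posterior Inverse-Gamma(23/2, 11413/160)
obs 13: x=1 → posterior Inverse-Gamma(12, 11493/160)
obs 14: x=8 → posterior Inverse-Gamma(25/2, 16613/160)

16613/2160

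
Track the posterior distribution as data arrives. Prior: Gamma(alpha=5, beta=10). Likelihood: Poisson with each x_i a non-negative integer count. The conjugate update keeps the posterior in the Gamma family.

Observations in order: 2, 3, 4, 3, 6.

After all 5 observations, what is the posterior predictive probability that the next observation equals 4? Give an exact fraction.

obs 1: x=2 → posterior Gamma(7, 11)
obs 2: x=3 → posterior Gamma(10, 12)
obs 3: x=4 → posterior Gamma(14, 13)
obs 4: x=3 → posterior Gamma(17, 14)
obs 5: x=6 → posterior Gamma(23, 15)

8388999244354069232940673828125/162259276829213363391578010288128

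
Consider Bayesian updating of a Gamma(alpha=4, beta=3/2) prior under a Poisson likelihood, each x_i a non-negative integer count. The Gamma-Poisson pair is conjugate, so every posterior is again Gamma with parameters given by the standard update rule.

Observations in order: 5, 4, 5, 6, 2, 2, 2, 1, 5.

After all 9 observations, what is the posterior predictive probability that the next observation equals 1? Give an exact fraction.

obs 1: x=5 → posterior Gamma(9, 5/2)
obs 2: x=4 → posterior Gamma(13, 7/2)
obs 3: x=5 → posterior Gamma(18, 9/2)
obs 4: x=6 → posterior Gamma(24, 11/2)
obs 5: x=2 → posterior Gamma(26, 13/2)
obs 6: x=2 → posterior Gamma(28, 15/2)
obs 7: x=2 → posterior Gamma(30, 17/2)
obs 8: x=1 → posterior Gamma(31, 19/2)
obs 9: x=5 → posterior Gamma(36, 21/2)

28656761343487752918388239763260196407044009235912/242063847902005849254176436075394136454464685331703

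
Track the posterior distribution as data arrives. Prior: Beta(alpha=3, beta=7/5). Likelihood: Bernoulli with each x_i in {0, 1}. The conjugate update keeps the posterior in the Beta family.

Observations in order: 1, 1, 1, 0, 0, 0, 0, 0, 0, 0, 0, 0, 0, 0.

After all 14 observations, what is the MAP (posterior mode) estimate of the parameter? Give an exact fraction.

obs 1: x=1 → posterior Beta(4, 7/5)
obs 2: x=1 → posterior Beta(5, 7/5)
obs 3: x=1 → posterior Beta(6, 7/5)
obs 4: x=0 → posterior Beta(6, 12/5)
obs 5: x=0 → posterior Beta(6, 17/5)
obs 6: x=0 → posterior Beta(6, 22/5)
obs 7: x=0 → posterior Beta(6, 27/5)
obs 8: x=0 → posterior Beta(6, 32/5)
obs 9: x=0 → posterior Beta(6, 37/5)
obs 10: x=0 → posterior Beta(6, 42/5)
obs 11: x=0 → posterior Beta(6, 47/5)
obs 12: x=0 → posterior Beta(6, 52/5)
obs 13: x=0 → posterior Beta(6, 57/5)
obs 14: x=0 → posterior Beta(6, 62/5)

25/82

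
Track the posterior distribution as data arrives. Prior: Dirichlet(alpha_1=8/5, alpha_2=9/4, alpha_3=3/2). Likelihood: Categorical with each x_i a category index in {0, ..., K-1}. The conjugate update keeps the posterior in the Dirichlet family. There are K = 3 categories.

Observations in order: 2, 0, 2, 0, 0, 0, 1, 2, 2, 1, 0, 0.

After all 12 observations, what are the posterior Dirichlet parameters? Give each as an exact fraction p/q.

alpha_1=38/5, alpha_2=17/4, alpha_3=11/2

obs 1: x=2 → posterior Dirichlet(8/5, 9/4, 5/2)
obs 2: x=0 → posterior Dirichlet(13/5, 9/4, 5/2)
obs 3: x=2 → posterior Dirichlet(13/5, 9/4, 7/2)
obs 4: x=0 → posterior Dirichlet(18/5, 9/4, 7/2)
obs 5: x=0 → posterior Dirichlet(23/5, 9/4, 7/2)
obs 6: x=0 → posterior Dirichlet(28/5, 9/4, 7/2)
obs 7: x=1 → posterior Dirichlet(28/5, 13/4, 7/2)
obs 8: x=2 → posterior Dirichlet(28/5, 13/4, 9/2)
obs 9: x=2 → posterior Dirichlet(28/5, 13/4, 11/2)
obs 10: x=1 → posterior Dirichlet(28/5, 17/4, 11/2)
obs 11: x=0 → posterior Dirichlet(33/5, 17/4, 11/2)
obs 12: x=0 → posterior Dirichlet(38/5, 17/4, 11/2)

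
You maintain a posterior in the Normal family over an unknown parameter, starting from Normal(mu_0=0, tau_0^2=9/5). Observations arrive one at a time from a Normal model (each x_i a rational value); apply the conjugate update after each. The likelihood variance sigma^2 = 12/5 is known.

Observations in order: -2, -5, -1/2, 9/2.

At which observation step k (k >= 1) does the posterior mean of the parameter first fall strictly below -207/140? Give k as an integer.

k = 2

obs 1: x=-2 → posterior Normal(-6/7, 36/35)
obs 2: x=-5 → posterior Normal(-21/10, 18/25)
obs 3: x=-1/2 → posterior Normal(-45/26, 36/65)
obs 4: x=9/2 → posterior Normal(-9/16, 9/20)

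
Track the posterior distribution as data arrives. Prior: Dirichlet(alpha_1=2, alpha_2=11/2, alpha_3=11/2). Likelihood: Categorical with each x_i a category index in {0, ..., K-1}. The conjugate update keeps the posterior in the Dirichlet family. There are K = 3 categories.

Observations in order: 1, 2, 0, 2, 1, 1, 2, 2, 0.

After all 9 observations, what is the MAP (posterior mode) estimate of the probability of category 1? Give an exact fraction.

15/38

obs 1: x=1 → posterior Dirichlet(2, 13/2, 11/2)
obs 2: x=2 → posterior Dirichlet(2, 13/2, 13/2)
obs 3: x=0 → posterior Dirichlet(3, 13/2, 13/2)
obs 4: x=2 → posterior Dirichlet(3, 13/2, 15/2)
obs 5: x=1 → posterior Dirichlet(3, 15/2, 15/2)
obs 6: x=1 → posterior Dirichlet(3, 17/2, 15/2)
obs 7: x=2 → posterior Dirichlet(3, 17/2, 17/2)
obs 8: x=2 → posterior Dirichlet(3, 17/2, 19/2)
obs 9: x=0 → posterior Dirichlet(4, 17/2, 19/2)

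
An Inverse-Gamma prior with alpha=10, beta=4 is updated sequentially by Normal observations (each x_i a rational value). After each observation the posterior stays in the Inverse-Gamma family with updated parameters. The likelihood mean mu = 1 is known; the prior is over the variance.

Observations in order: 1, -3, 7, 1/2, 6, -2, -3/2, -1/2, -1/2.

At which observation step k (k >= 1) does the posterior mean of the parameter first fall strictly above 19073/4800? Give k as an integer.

k = 7

obs 1: x=1 → posterior Inverse-Gamma(21/2, 4)
obs 2: x=-3 → posterior Inverse-Gamma(11, 12)
obs 3: x=7 → posterior Inverse-Gamma(23/2, 30)
obs 4: x=1/2 → posterior Inverse-Gamma(12, 241/8)
obs 5: x=6 → posterior Inverse-Gamma(25/2, 341/8)
obs 6: x=-2 → posterior Inverse-Gamma(13, 377/8)
obs 7: x=-3/2 → posterior Inverse-Gamma(27/2, 201/4)
obs 8: x=-1/2 → posterior Inverse-Gamma(14, 411/8)
obs 9: x=-1/2 → posterior Inverse-Gamma(29/2, 105/2)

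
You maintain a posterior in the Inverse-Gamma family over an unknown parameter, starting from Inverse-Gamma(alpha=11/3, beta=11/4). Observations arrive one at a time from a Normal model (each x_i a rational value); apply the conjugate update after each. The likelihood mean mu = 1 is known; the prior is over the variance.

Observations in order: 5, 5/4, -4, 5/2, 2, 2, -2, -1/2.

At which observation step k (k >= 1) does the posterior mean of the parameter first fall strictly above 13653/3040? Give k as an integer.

obs 1: x=5 → posterior Inverse-Gamma(25/6, 43/4)
obs 2: x=5/4 → posterior Inverse-Gamma(14/3, 345/32)
obs 3: x=-4 → posterior Inverse-Gamma(31/6, 745/32)
obs 4: x=5/2 → posterior Inverse-Gamma(17/3, 781/32)
obs 5: x=2 → posterior Inverse-Gamma(37/6, 797/32)
obs 6: x=2 → posterior Inverse-Gamma(20/3, 813/32)
obs 7: x=-2 → posterior Inverse-Gamma(43/6, 957/32)
obs 8: x=-1/2 → posterior Inverse-Gamma(23/3, 993/32)

k = 3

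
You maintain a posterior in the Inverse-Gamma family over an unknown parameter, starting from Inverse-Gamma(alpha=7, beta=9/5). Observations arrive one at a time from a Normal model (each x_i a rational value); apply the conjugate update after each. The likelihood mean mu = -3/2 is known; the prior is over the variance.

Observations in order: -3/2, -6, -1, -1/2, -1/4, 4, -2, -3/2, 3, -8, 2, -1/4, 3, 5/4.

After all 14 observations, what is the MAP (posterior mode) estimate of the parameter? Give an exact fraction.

4301/800

obs 1: x=-3/2 → posterior Inverse-Gamma(15/2, 9/5)
obs 2: x=-6 → posterior Inverse-Gamma(8, 477/40)
obs 3: x=-1 → posterior Inverse-Gamma(17/2, 241/20)
obs 4: x=-1/2 → posterior Inverse-Gamma(9, 251/20)
obs 5: x=-1/4 → posterior Inverse-Gamma(19/2, 2133/160)
obs 6: x=4 → posterior Inverse-Gamma(10, 4553/160)
obs 7: x=-2 → posterior Inverse-Gamma(21/2, 4573/160)
obs 8: x=-3/2 → posterior Inverse-Gamma(11, 4573/160)
obs 9: x=3 → posterior Inverse-Gamma(23/2, 6193/160)
obs 10: x=-8 → posterior Inverse-Gamma(12, 9573/160)
obs 11: x=2 → posterior Inverse-Gamma(25/2, 10553/160)
obs 12: x=-1/4 → posterior Inverse-Gamma(13, 5339/80)
obs 13: x=3 → posterior Inverse-Gamma(27/2, 6149/80)
obs 14: x=5/4 → posterior Inverse-Gamma(14, 12903/160)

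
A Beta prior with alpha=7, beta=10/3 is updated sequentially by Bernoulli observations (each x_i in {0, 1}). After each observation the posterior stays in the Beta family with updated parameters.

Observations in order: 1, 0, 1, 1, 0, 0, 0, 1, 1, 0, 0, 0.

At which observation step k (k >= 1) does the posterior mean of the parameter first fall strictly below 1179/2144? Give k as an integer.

obs 1: x=1 → posterior Beta(8, 10/3)
obs 2: x=0 → posterior Beta(8, 13/3)
obs 3: x=1 → posterior Beta(9, 13/3)
obs 4: x=1 → posterior Beta(10, 13/3)
obs 5: x=0 → posterior Beta(10, 16/3)
obs 6: x=0 → posterior Beta(10, 19/3)
obs 7: x=0 → posterior Beta(10, 22/3)
obs 8: x=1 → posterior Beta(11, 22/3)
obs 9: x=1 → posterior Beta(12, 22/3)
obs 10: x=0 → posterior Beta(12, 25/3)
obs 11: x=0 → posterior Beta(12, 28/3)
obs 12: x=0 → posterior Beta(12, 31/3)

k = 12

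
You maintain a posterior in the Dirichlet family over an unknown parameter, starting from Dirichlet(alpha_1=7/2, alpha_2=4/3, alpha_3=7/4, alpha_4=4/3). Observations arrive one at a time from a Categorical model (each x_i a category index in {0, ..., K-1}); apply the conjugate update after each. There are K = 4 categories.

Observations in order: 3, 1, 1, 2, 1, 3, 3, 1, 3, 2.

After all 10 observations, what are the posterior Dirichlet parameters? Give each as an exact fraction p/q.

obs 1: x=3 → posterior Dirichlet(7/2, 4/3, 7/4, 7/3)
obs 2: x=1 → posterior Dirichlet(7/2, 7/3, 7/4, 7/3)
obs 3: x=1 → posterior Dirichlet(7/2, 10/3, 7/4, 7/3)
obs 4: x=2 → posterior Dirichlet(7/2, 10/3, 11/4, 7/3)
obs 5: x=1 → posterior Dirichlet(7/2, 13/3, 11/4, 7/3)
obs 6: x=3 → posterior Dirichlet(7/2, 13/3, 11/4, 10/3)
obs 7: x=3 → posterior Dirichlet(7/2, 13/3, 11/4, 13/3)
obs 8: x=1 → posterior Dirichlet(7/2, 16/3, 11/4, 13/3)
obs 9: x=3 → posterior Dirichlet(7/2, 16/3, 11/4, 16/3)
obs 10: x=2 → posterior Dirichlet(7/2, 16/3, 15/4, 16/3)

alpha_1=7/2, alpha_2=16/3, alpha_3=15/4, alpha_4=16/3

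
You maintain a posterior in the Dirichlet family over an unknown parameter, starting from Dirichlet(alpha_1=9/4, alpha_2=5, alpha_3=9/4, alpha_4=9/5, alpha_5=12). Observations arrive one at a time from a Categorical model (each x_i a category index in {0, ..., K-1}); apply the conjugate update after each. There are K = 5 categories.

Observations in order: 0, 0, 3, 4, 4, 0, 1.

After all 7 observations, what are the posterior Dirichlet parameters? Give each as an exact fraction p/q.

obs 1: x=0 → posterior Dirichlet(13/4, 5, 9/4, 9/5, 12)
obs 2: x=0 → posterior Dirichlet(17/4, 5, 9/4, 9/5, 12)
obs 3: x=3 → posterior Dirichlet(17/4, 5, 9/4, 14/5, 12)
obs 4: x=4 → posterior Dirichlet(17/4, 5, 9/4, 14/5, 13)
obs 5: x=4 → posterior Dirichlet(17/4, 5, 9/4, 14/5, 14)
obs 6: x=0 → posterior Dirichlet(21/4, 5, 9/4, 14/5, 14)
obs 7: x=1 → posterior Dirichlet(21/4, 6, 9/4, 14/5, 14)

alpha_1=21/4, alpha_2=6, alpha_3=9/4, alpha_4=14/5, alpha_5=14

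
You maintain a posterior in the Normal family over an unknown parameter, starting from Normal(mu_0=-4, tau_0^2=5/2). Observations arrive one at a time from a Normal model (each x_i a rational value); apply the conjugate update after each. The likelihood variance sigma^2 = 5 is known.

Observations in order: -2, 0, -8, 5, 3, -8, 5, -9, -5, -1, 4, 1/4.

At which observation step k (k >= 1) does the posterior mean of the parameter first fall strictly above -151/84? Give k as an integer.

k = 5

obs 1: x=-2 → posterior Normal(-10/3, 5/3)
obs 2: x=0 → posterior Normal(-5/2, 5/4)
obs 3: x=-8 → posterior Normal(-18/5, 1)
obs 4: x=5 → posterior Normal(-13/6, 5/6)
obs 5: x=3 → posterior Normal(-10/7, 5/7)
obs 6: x=-8 → posterior Normal(-9/4, 5/8)
obs 7: x=5 → posterior Normal(-13/9, 5/9)
obs 8: x=-9 → posterior Normal(-11/5, 1/2)
obs 9: x=-5 → posterior Normal(-27/11, 5/11)
obs 10: x=-1 → posterior Normal(-7/3, 5/12)
obs 11: x=4 → posterior Normal(-24/13, 5/13)
obs 12: x=1/4 → posterior Normal(-95/56, 5/14)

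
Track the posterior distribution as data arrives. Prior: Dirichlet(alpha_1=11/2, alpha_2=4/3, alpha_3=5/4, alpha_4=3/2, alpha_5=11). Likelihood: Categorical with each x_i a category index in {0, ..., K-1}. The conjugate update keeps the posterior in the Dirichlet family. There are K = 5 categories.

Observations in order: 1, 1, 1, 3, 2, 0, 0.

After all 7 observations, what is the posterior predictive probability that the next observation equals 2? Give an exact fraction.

27/331

obs 1: x=1 → posterior Dirichlet(11/2, 7/3, 5/4, 3/2, 11)
obs 2: x=1 → posterior Dirichlet(11/2, 10/3, 5/4, 3/2, 11)
obs 3: x=1 → posterior Dirichlet(11/2, 13/3, 5/4, 3/2, 11)
obs 4: x=3 → posterior Dirichlet(11/2, 13/3, 5/4, 5/2, 11)
obs 5: x=2 → posterior Dirichlet(11/2, 13/3, 9/4, 5/2, 11)
obs 6: x=0 → posterior Dirichlet(13/2, 13/3, 9/4, 5/2, 11)
obs 7: x=0 → posterior Dirichlet(15/2, 13/3, 9/4, 5/2, 11)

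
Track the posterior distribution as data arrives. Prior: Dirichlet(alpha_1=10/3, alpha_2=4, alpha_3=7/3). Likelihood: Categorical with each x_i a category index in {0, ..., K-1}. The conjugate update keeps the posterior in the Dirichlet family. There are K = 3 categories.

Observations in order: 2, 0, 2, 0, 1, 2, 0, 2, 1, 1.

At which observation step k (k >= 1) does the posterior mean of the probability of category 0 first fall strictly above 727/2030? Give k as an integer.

k = 2

obs 1: x=2 → posterior Dirichlet(10/3, 4, 10/3)
obs 2: x=0 → posterior Dirichlet(13/3, 4, 10/3)
obs 3: x=2 → posterior Dirichlet(13/3, 4, 13/3)
obs 4: x=0 → posterior Dirichlet(16/3, 4, 13/3)
obs 5: x=1 → posterior Dirichlet(16/3, 5, 13/3)
obs 6: x=2 → posterior Dirichlet(16/3, 5, 16/3)
obs 7: x=0 → posterior Dirichlet(19/3, 5, 16/3)
obs 8: x=2 → posterior Dirichlet(19/3, 5, 19/3)
obs 9: x=1 → posterior Dirichlet(19/3, 6, 19/3)
obs 10: x=1 → posterior Dirichlet(19/3, 7, 19/3)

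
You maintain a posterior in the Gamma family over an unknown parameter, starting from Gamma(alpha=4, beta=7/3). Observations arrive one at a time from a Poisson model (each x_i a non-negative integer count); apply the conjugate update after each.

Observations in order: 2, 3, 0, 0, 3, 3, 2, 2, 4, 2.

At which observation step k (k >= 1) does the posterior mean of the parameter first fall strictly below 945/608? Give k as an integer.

obs 1: x=2 → posterior Gamma(6, 10/3)
obs 2: x=3 → posterior Gamma(9, 13/3)
obs 3: x=0 → posterior Gamma(9, 16/3)
obs 4: x=0 → posterior Gamma(9, 19/3)
obs 5: x=3 → posterior Gamma(12, 22/3)
obs 6: x=3 → posterior Gamma(15, 25/3)
obs 7: x=2 → posterior Gamma(17, 28/3)
obs 8: x=2 → posterior Gamma(19, 31/3)
obs 9: x=4 → posterior Gamma(23, 34/3)
obs 10: x=2 → posterior Gamma(25, 37/3)

k = 4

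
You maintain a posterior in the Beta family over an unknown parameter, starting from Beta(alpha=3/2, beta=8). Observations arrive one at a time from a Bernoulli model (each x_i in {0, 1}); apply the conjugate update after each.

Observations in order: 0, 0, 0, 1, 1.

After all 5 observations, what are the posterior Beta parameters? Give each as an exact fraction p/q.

obs 1: x=0 → posterior Beta(3/2, 9)
obs 2: x=0 → posterior Beta(3/2, 10)
obs 3: x=0 → posterior Beta(3/2, 11)
obs 4: x=1 → posterior Beta(5/2, 11)
obs 5: x=1 → posterior Beta(7/2, 11)

alpha=7/2, beta=11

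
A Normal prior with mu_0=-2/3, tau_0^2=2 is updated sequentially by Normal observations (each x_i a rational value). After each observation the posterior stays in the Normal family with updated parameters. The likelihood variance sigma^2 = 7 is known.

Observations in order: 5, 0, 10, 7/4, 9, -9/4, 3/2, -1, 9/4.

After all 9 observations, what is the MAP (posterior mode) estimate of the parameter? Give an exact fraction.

287/150

obs 1: x=5 → posterior Normal(16/27, 14/9)
obs 2: x=0 → posterior Normal(16/33, 14/11)
obs 3: x=10 → posterior Normal(76/39, 14/13)
obs 4: x=7/4 → posterior Normal(173/90, 14/15)
obs 5: x=9 → posterior Normal(281/102, 14/17)
obs 6: x=-9/4 → posterior Normal(127/57, 14/19)
obs 7: x=3/2 → posterior Normal(136/63, 2/3)
obs 8: x=-1 → posterior Normal(130/69, 14/23)
obs 9: x=9/4 → posterior Normal(287/150, 14/25)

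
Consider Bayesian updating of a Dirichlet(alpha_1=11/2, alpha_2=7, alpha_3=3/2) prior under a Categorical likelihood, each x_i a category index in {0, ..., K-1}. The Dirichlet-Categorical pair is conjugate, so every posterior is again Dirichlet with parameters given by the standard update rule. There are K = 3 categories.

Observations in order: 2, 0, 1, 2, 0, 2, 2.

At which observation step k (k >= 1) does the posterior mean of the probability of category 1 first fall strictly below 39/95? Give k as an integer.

obs 1: x=2 → posterior Dirichlet(11/2, 7, 5/2)
obs 2: x=0 → posterior Dirichlet(13/2, 7, 5/2)
obs 3: x=1 → posterior Dirichlet(13/2, 8, 5/2)
obs 4: x=2 → posterior Dirichlet(13/2, 8, 7/2)
obs 5: x=0 → posterior Dirichlet(15/2, 8, 7/2)
obs 6: x=2 → posterior Dirichlet(15/2, 8, 9/2)
obs 7: x=2 → posterior Dirichlet(15/2, 8, 11/2)

k = 6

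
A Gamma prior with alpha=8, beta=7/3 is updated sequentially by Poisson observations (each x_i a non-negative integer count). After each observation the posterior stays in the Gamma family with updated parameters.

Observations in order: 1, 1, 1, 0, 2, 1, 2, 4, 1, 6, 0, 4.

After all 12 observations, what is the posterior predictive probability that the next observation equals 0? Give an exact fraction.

434032372696956899302843268022624022041551885480707/3511500884366740741319133039278240178576180323024896

obs 1: x=1 → posterior Gamma(9, 10/3)
obs 2: x=1 → posterior Gamma(10, 13/3)
obs 3: x=1 → posterior Gamma(11, 16/3)
obs 4: x=0 → posterior Gamma(11, 19/3)
obs 5: x=2 → posterior Gamma(13, 22/3)
obs 6: x=1 → posterior Gamma(14, 25/3)
obs 7: x=2 → posterior Gamma(16, 28/3)
obs 8: x=4 → posterior Gamma(20, 31/3)
obs 9: x=1 → posterior Gamma(21, 34/3)
obs 10: x=6 → posterior Gamma(27, 37/3)
obs 11: x=0 → posterior Gamma(27, 40/3)
obs 12: x=4 → posterior Gamma(31, 43/3)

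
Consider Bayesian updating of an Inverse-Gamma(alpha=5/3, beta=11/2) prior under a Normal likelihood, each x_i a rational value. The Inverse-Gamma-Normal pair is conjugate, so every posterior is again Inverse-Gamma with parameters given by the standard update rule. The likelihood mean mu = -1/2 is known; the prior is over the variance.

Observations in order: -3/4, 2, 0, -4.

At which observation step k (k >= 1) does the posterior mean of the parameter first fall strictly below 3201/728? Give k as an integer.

obs 1: x=-3/4 → posterior Inverse-Gamma(13/6, 177/32)
obs 2: x=2 → posterior Inverse-Gamma(8/3, 277/32)
obs 3: x=0 → posterior Inverse-Gamma(19/6, 281/32)
obs 4: x=-4 → posterior Inverse-Gamma(11/3, 477/32)

k = 3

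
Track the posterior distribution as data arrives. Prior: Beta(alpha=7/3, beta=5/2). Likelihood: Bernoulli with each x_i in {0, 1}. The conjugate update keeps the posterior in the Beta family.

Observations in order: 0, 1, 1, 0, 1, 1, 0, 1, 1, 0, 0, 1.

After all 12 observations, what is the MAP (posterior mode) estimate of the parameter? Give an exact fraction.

obs 1: x=0 → posterior Beta(7/3, 7/2)
obs 2: x=1 → posterior Beta(10/3, 7/2)
obs 3: x=1 → posterior Beta(13/3, 7/2)
obs 4: x=0 → posterior Beta(13/3, 9/2)
obs 5: x=1 → posterior Beta(16/3, 9/2)
obs 6: x=1 → posterior Beta(19/3, 9/2)
obs 7: x=0 → posterior Beta(19/3, 11/2)
obs 8: x=1 → posterior Beta(22/3, 11/2)
obs 9: x=1 → posterior Beta(25/3, 11/2)
obs 10: x=0 → posterior Beta(25/3, 13/2)
obs 11: x=0 → posterior Beta(25/3, 15/2)
obs 12: x=1 → posterior Beta(28/3, 15/2)

50/89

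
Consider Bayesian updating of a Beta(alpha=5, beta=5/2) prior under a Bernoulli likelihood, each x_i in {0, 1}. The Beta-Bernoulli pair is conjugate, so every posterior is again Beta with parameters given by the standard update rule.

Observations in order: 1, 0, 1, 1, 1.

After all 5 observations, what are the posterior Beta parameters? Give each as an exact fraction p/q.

alpha=9, beta=7/2

obs 1: x=1 → posterior Beta(6, 5/2)
obs 2: x=0 → posterior Beta(6, 7/2)
obs 3: x=1 → posterior Beta(7, 7/2)
obs 4: x=1 → posterior Beta(8, 7/2)
obs 5: x=1 → posterior Beta(9, 7/2)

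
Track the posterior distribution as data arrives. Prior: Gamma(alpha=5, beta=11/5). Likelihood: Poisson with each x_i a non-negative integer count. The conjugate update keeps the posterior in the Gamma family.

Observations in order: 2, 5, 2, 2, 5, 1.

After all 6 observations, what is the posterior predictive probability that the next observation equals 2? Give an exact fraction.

83287061866179485186013122089605882275/350316121814536387349373807827691241472

obs 1: x=2 → posterior Gamma(7, 16/5)
obs 2: x=5 → posterior Gamma(12, 21/5)
obs 3: x=2 → posterior Gamma(14, 26/5)
obs 4: x=2 → posterior Gamma(16, 31/5)
obs 5: x=5 → posterior Gamma(21, 36/5)
obs 6: x=1 → posterior Gamma(22, 41/5)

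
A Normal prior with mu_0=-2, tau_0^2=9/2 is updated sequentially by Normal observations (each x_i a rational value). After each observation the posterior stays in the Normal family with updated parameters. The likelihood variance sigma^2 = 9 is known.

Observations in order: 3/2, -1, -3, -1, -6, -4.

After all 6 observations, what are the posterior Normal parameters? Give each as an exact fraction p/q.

mu_0=-35/16, tau_0^2=9/8

obs 1: x=3/2 → posterior Normal(-5/6, 3)
obs 2: x=-1 → posterior Normal(-7/8, 9/4)
obs 3: x=-3 → posterior Normal(-13/10, 9/5)
obs 4: x=-1 → posterior Normal(-5/4, 3/2)
obs 5: x=-6 → posterior Normal(-27/14, 9/7)
obs 6: x=-4 → posterior Normal(-35/16, 9/8)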